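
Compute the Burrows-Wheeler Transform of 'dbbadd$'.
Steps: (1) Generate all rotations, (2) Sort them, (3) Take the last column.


Rotations (sorted):
  0: $dbbadd -> last char: d
  1: add$dbb -> last char: b
  2: badd$db -> last char: b
  3: bbadd$d -> last char: d
  4: d$dbbad -> last char: d
  5: dbbadd$ -> last char: $
  6: dd$dbba -> last char: a


BWT = dbbdd$a


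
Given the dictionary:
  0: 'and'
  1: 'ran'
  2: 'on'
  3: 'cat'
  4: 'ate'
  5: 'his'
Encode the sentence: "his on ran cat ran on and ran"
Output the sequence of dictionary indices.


Look up each word in the dictionary:
  'his' -> 5
  'on' -> 2
  'ran' -> 1
  'cat' -> 3
  'ran' -> 1
  'on' -> 2
  'and' -> 0
  'ran' -> 1

Encoded: [5, 2, 1, 3, 1, 2, 0, 1]


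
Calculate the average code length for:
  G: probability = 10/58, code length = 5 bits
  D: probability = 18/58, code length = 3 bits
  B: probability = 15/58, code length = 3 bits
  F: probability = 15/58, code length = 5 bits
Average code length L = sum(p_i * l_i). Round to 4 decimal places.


Weighted contributions p_i * l_i:
  G: (10/58) * 5 = 50/58
  D: (18/58) * 3 = 54/58
  B: (15/58) * 3 = 45/58
  F: (15/58) * 5 = 75/58
Sum = (50 + 54 + 45 + 75)/58 = 224/58

L = 224/58 = 3.8621 bits/symbol


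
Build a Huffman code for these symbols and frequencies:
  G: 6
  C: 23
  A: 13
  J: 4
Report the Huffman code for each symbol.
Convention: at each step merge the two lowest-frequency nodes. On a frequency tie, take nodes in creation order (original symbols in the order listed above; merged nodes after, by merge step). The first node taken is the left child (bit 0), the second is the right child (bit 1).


Huffman tree construction:
Step 1: Merge J(4) + G(6) = 10
Step 2: Merge (J+G)(10) + A(13) = 23
Step 3: Merge C(23) + ((J+G)+A)(23) = 46
Read each symbol's code off the tree from the root (left child = 0, right child = 1).

Codes:
  G: 101 (length 3)
  C: 0 (length 1)
  A: 11 (length 2)
  J: 100 (length 3)
Average code length: 79/46 = 1.7174 bits/symbol


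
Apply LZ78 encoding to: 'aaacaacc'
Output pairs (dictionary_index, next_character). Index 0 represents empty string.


LZ78 encoding steps:
Dictionary: {0: ''}
Step 1: w='' (idx 0), next='a' -> output (0, 'a'), add 'a' as idx 1
Step 2: w='a' (idx 1), next='a' -> output (1, 'a'), add 'aa' as idx 2
Step 3: w='' (idx 0), next='c' -> output (0, 'c'), add 'c' as idx 3
Step 4: w='aa' (idx 2), next='c' -> output (2, 'c'), add 'aac' as idx 4
Step 5: w='c' (idx 3), end of input -> output (3, '')


Encoded: [(0, 'a'), (1, 'a'), (0, 'c'), (2, 'c'), (3, '')]


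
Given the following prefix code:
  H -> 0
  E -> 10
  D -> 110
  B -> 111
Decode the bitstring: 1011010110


Decoding step by step:
Bits 10 -> E
Bits 110 -> D
Bits 10 -> E
Bits 110 -> D


Decoded message: EDED


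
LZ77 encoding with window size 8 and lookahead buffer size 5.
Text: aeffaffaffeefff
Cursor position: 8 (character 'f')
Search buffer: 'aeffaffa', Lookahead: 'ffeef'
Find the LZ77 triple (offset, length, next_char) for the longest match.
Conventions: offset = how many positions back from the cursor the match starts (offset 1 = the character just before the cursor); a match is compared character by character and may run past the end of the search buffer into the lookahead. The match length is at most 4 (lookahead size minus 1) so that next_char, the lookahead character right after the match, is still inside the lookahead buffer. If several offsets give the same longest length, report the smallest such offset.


Try each offset into the search buffer:
  offset=1 (pos 7, char 'a'): match length 0
  offset=2 (pos 6, char 'f'): match length 1
  offset=3 (pos 5, char 'f'): match length 2
  offset=4 (pos 4, char 'a'): match length 0
  offset=5 (pos 3, char 'f'): match length 1
  offset=6 (pos 2, char 'f'): match length 2
  offset=7 (pos 1, char 'e'): match length 0
  offset=8 (pos 0, char 'a'): match length 0
Longest match has length 2, found at offsets 3, 6; take the smallest, offset 3.
next_char = character at position 8 + 2 = 10 -> 'e'

Best match: offset=3, length=2 (matching 'ff' starting at position 5)
LZ77 triple: (3, 2, 'e')


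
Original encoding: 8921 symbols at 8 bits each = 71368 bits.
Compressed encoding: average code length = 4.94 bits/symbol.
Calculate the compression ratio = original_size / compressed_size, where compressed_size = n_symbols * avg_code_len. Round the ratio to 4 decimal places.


original_size = n_symbols * orig_bits = 8921 * 8 = 71368 bits
compressed_size = n_symbols * avg_code_len = 8921 * 4.94 = 44069.74 bits
ratio = original_size / compressed_size = 71368 / 44069.74 = 1.6194

Compression ratio = 1.6194


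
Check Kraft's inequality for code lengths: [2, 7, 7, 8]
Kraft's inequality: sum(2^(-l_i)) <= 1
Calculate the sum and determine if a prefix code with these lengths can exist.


Sum = 2^(-2) + 2^(-7) + 2^(-7) + 2^(-8)
    = 0.25 + 0.0078125 + 0.0078125 + 0.00390625
    = 69/256 = 0.26953125
Since 0.26953125 <= 1, Kraft's inequality IS satisfied.
A prefix code with these lengths CAN exist.

Kraft sum = 0.26953125. Satisfied.


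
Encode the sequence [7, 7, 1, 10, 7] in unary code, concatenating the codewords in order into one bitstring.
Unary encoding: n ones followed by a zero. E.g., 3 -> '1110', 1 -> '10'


Encode each number as n ones followed by a terminating 0:
  7 -> 11111110 (8 bits)
  7 -> 11111110 (8 bits)
  1 -> 10 (2 bits)
  10 -> 11111111110 (11 bits)
  7 -> 11111110 (8 bits)
Total length = 8 + 8 + 2 + 11 + 8 = 37 bits.

Unary([7, 7, 1, 10, 7]) = 1111111011111110101111111111011111110 (37 bits)


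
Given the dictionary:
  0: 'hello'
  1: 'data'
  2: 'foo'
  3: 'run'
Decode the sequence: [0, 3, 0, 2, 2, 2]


Look up each index in the dictionary:
  0 -> 'hello'
  3 -> 'run'
  0 -> 'hello'
  2 -> 'foo'
  2 -> 'foo'
  2 -> 'foo'

Decoded: "hello run hello foo foo foo"


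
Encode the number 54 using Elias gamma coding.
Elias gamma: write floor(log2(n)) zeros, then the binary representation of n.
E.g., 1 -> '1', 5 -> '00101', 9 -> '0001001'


num_bits = floor(log2(54)) + 1 = 6
leading_zeros = num_bits - 1 = 5
binary(54) = 110110

Elias gamma(54) = '00000' + '110110' = 00000110110 (11 bits)


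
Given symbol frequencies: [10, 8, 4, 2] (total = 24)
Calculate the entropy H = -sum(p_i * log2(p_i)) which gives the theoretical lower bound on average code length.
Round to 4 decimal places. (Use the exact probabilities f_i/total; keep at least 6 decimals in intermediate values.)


Per-symbol terms -p_i * log2(p_i) with p_i = f_i/24:
  p = 10/24 = 0.416667: log2(p) = -1.263034, -p*log2(p) = 0.526264
  p = 8/24 = 0.333333: log2(p) = -1.584963, -p*log2(p) = 0.528321
  p = 4/24 = 0.166667: log2(p) = -2.584963, -p*log2(p) = 0.430827
  p = 2/24 = 0.083333: log2(p) = -3.584963, -p*log2(p) = 0.298747
H = 0.526264 + 0.528321 + 0.430827 + 0.298747 = 1.784159

H = 1.7842 bits/symbol


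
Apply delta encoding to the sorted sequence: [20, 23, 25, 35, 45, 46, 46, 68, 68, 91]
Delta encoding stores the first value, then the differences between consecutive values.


First value: 20
Deltas:
  23 - 20 = 3
  25 - 23 = 2
  35 - 25 = 10
  45 - 35 = 10
  46 - 45 = 1
  46 - 46 = 0
  68 - 46 = 22
  68 - 68 = 0
  91 - 68 = 23


Delta encoded: [20, 3, 2, 10, 10, 1, 0, 22, 0, 23]


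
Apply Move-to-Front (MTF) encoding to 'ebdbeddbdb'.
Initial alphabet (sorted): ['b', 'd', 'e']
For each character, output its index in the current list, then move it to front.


MTF encoding:
'e': index 2 in ['b', 'd', 'e'] -> ['e', 'b', 'd']
'b': index 1 in ['e', 'b', 'd'] -> ['b', 'e', 'd']
'd': index 2 in ['b', 'e', 'd'] -> ['d', 'b', 'e']
'b': index 1 in ['d', 'b', 'e'] -> ['b', 'd', 'e']
'e': index 2 in ['b', 'd', 'e'] -> ['e', 'b', 'd']
'd': index 2 in ['e', 'b', 'd'] -> ['d', 'e', 'b']
'd': index 0 in ['d', 'e', 'b'] -> ['d', 'e', 'b']
'b': index 2 in ['d', 'e', 'b'] -> ['b', 'd', 'e']
'd': index 1 in ['b', 'd', 'e'] -> ['d', 'b', 'e']
'b': index 1 in ['d', 'b', 'e'] -> ['b', 'd', 'e']


Output: [2, 1, 2, 1, 2, 2, 0, 2, 1, 1]


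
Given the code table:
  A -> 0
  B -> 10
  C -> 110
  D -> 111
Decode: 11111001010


Decoding:
111 -> D
110 -> C
0 -> A
10 -> B
10 -> B


Result: DCABB


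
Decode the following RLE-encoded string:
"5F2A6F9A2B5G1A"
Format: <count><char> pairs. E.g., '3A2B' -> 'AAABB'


Expanding each <count><char> pair:
  5F -> 'FFFFF'
  2A -> 'AA'
  6F -> 'FFFFFF'
  9A -> 'AAAAAAAAA'
  2B -> 'BB'
  5G -> 'GGGGG'
  1A -> 'A'

Decoded = FFFFFAAFFFFFFAAAAAAAAABBGGGGGA


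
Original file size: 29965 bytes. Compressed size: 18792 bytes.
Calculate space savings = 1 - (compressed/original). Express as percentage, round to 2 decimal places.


ratio = compressed/original = 18792/29965 = 0.627132
savings = 1 - ratio = 1 - 0.627132 = 0.372868
as a percentage: 0.372868 * 100 = 37.29%

Space savings = 1 - 18792/29965 = 37.29%


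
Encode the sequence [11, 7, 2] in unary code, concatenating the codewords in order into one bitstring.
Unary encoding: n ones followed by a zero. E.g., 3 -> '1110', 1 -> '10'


Encode each number as n ones followed by a terminating 0:
  11 -> 111111111110 (12 bits)
  7 -> 11111110 (8 bits)
  2 -> 110 (3 bits)
Total length = 12 + 8 + 3 = 23 bits.

Unary([11, 7, 2]) = 11111111111011111110110 (23 bits)


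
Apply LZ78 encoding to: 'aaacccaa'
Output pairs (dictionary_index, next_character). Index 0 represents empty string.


LZ78 encoding steps:
Dictionary: {0: ''}
Step 1: w='' (idx 0), next='a' -> output (0, 'a'), add 'a' as idx 1
Step 2: w='a' (idx 1), next='a' -> output (1, 'a'), add 'aa' as idx 2
Step 3: w='' (idx 0), next='c' -> output (0, 'c'), add 'c' as idx 3
Step 4: w='c' (idx 3), next='c' -> output (3, 'c'), add 'cc' as idx 4
Step 5: w='aa' (idx 2), end of input -> output (2, '')


Encoded: [(0, 'a'), (1, 'a'), (0, 'c'), (3, 'c'), (2, '')]


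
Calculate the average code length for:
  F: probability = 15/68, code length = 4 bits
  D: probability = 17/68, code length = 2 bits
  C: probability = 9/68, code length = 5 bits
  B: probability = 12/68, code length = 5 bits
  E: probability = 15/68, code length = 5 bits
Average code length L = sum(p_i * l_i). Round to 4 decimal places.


Weighted contributions p_i * l_i:
  F: (15/68) * 4 = 60/68
  D: (17/68) * 2 = 34/68
  C: (9/68) * 5 = 45/68
  B: (12/68) * 5 = 60/68
  E: (15/68) * 5 = 75/68
Sum = (60 + 34 + 45 + 60 + 75)/68 = 274/68

L = 274/68 = 4.0294 bits/symbol


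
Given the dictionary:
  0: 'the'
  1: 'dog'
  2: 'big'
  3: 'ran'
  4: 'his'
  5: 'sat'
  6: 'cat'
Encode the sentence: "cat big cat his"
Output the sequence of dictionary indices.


Look up each word in the dictionary:
  'cat' -> 6
  'big' -> 2
  'cat' -> 6
  'his' -> 4

Encoded: [6, 2, 6, 4]


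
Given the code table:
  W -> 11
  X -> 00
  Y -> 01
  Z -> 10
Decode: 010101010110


Decoding:
01 -> Y
01 -> Y
01 -> Y
01 -> Y
01 -> Y
10 -> Z


Result: YYYYYZ


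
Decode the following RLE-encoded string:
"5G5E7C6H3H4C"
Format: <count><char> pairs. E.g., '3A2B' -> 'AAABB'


Expanding each <count><char> pair:
  5G -> 'GGGGG'
  5E -> 'EEEEE'
  7C -> 'CCCCCCC'
  6H -> 'HHHHHH'
  3H -> 'HHH'
  4C -> 'CCCC'

Decoded = GGGGGEEEEECCCCCCCHHHHHHHHHCCCC


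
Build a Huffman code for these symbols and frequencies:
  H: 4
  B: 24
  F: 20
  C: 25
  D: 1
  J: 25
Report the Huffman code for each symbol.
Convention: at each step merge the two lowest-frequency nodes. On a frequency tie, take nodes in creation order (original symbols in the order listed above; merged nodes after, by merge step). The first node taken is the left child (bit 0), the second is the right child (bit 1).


Huffman tree construction:
Step 1: Merge D(1) + H(4) = 5
Step 2: Merge (D+H)(5) + F(20) = 25
Step 3: Merge B(24) + C(25) = 49
Step 4: Merge J(25) + ((D+H)+F)(25) = 50
Step 5: Merge (B+C)(49) + (J+((D+H)+F))(50) = 99
Read each symbol's code off the tree from the root (left child = 0, right child = 1).

Codes:
  H: 1101 (length 4)
  B: 00 (length 2)
  F: 111 (length 3)
  C: 01 (length 2)
  D: 1100 (length 4)
  J: 10 (length 2)
Average code length: 228/99 = 2.3030 bits/symbol


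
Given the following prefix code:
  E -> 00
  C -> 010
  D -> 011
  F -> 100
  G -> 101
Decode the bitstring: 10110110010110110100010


Decoding step by step:
Bits 101 -> G
Bits 101 -> G
Bits 100 -> F
Bits 101 -> G
Bits 101 -> G
Bits 101 -> G
Bits 00 -> E
Bits 010 -> C


Decoded message: GGFGGGEC


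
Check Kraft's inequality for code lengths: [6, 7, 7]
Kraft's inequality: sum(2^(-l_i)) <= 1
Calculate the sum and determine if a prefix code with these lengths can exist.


Sum = 2^(-6) + 2^(-7) + 2^(-7)
    = 0.015625 + 0.0078125 + 0.0078125
    = 4/128 = 0.03125
Since 0.03125 <= 1, Kraft's inequality IS satisfied.
A prefix code with these lengths CAN exist.

Kraft sum = 0.03125. Satisfied.


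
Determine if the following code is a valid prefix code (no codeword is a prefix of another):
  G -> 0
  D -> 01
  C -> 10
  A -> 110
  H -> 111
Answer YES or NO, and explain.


Checking each pair (does one codeword prefix another?):
  G='0' vs D='01': prefix -- VIOLATION

NO -- this is NOT a valid prefix code. G (0) is a prefix of D (01).


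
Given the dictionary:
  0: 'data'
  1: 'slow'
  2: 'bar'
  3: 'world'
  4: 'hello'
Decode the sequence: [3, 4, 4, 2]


Look up each index in the dictionary:
  3 -> 'world'
  4 -> 'hello'
  4 -> 'hello'
  2 -> 'bar'

Decoded: "world hello hello bar"


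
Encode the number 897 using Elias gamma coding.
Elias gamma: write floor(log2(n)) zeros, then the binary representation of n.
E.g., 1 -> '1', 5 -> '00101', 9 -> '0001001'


num_bits = floor(log2(897)) + 1 = 10
leading_zeros = num_bits - 1 = 9
binary(897) = 1110000001

Elias gamma(897) = '000000000' + '1110000001' = 0000000001110000001 (19 bits)


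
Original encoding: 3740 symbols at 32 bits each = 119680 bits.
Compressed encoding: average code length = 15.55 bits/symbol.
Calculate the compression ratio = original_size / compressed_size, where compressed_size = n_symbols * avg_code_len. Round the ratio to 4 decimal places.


original_size = n_symbols * orig_bits = 3740 * 32 = 119680 bits
compressed_size = n_symbols * avg_code_len = 3740 * 15.55 = 58157.0 bits
ratio = original_size / compressed_size = 119680 / 58157.0 = 2.0579

Compression ratio = 2.0579


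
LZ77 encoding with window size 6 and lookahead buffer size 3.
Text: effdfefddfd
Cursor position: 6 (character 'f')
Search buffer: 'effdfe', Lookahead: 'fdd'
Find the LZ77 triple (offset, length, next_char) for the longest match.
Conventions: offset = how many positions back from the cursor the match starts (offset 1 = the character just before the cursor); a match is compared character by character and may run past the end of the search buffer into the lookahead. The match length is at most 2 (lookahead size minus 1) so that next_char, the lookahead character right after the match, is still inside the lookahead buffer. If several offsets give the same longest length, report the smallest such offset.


Try each offset into the search buffer:
  offset=1 (pos 5, char 'e'): match length 0
  offset=2 (pos 4, char 'f'): match length 1
  offset=3 (pos 3, char 'd'): match length 0
  offset=4 (pos 2, char 'f'): match length 2
  offset=5 (pos 1, char 'f'): match length 1
  offset=6 (pos 0, char 'e'): match length 0
Longest match has length 2 at offset 4.
next_char = character at position 6 + 2 = 8 -> 'd'

Best match: offset=4, length=2 (matching 'fd' starting at position 2)
LZ77 triple: (4, 2, 'd')


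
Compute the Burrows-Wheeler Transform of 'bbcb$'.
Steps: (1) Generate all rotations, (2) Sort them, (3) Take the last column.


Rotations (sorted):
  0: $bbcb -> last char: b
  1: b$bbc -> last char: c
  2: bbcb$ -> last char: $
  3: bcb$b -> last char: b
  4: cb$bb -> last char: b


BWT = bc$bb


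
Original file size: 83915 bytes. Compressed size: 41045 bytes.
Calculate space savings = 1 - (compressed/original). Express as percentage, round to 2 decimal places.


ratio = compressed/original = 41045/83915 = 0.489126
savings = 1 - ratio = 1 - 0.489126 = 0.510874
as a percentage: 0.510874 * 100 = 51.09%

Space savings = 1 - 41045/83915 = 51.09%


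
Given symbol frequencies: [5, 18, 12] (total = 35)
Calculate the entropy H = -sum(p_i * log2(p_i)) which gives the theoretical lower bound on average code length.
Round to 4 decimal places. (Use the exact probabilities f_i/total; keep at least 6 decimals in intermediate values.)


Per-symbol terms -p_i * log2(p_i) with p_i = f_i/35:
  p = 5/35 = 0.142857: log2(p) = -2.807355, -p*log2(p) = 0.401051
  p = 18/35 = 0.514286: log2(p) = -0.959358, -p*log2(p) = 0.493384
  p = 12/35 = 0.342857: log2(p) = -1.544321, -p*log2(p) = 0.529481
H = 0.401051 + 0.493384 + 0.529481 = 1.423916

H = 1.4239 bits/symbol


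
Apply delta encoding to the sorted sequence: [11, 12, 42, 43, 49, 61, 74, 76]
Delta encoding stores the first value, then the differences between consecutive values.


First value: 11
Deltas:
  12 - 11 = 1
  42 - 12 = 30
  43 - 42 = 1
  49 - 43 = 6
  61 - 49 = 12
  74 - 61 = 13
  76 - 74 = 2


Delta encoded: [11, 1, 30, 1, 6, 12, 13, 2]


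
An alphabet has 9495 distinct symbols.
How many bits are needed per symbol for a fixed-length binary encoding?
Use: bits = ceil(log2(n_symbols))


log2(9495) = 13.213
Bracket: 2^13 = 8192 < 9495 <= 2^14 = 16384
So ceil(log2(9495)) = 14

bits = ceil(log2(9495)) = ceil(13.213) = 14 bits


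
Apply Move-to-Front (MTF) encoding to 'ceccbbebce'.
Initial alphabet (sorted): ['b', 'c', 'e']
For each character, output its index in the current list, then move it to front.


MTF encoding:
'c': index 1 in ['b', 'c', 'e'] -> ['c', 'b', 'e']
'e': index 2 in ['c', 'b', 'e'] -> ['e', 'c', 'b']
'c': index 1 in ['e', 'c', 'b'] -> ['c', 'e', 'b']
'c': index 0 in ['c', 'e', 'b'] -> ['c', 'e', 'b']
'b': index 2 in ['c', 'e', 'b'] -> ['b', 'c', 'e']
'b': index 0 in ['b', 'c', 'e'] -> ['b', 'c', 'e']
'e': index 2 in ['b', 'c', 'e'] -> ['e', 'b', 'c']
'b': index 1 in ['e', 'b', 'c'] -> ['b', 'e', 'c']
'c': index 2 in ['b', 'e', 'c'] -> ['c', 'b', 'e']
'e': index 2 in ['c', 'b', 'e'] -> ['e', 'c', 'b']


Output: [1, 2, 1, 0, 2, 0, 2, 1, 2, 2]


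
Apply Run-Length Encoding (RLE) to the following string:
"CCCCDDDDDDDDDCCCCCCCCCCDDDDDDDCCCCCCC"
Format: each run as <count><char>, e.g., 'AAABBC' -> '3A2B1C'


Scanning runs left to right:
  i=0: run of 'C' x 4 -> '4C'
  i=4: run of 'D' x 9 -> '9D'
  i=13: run of 'C' x 10 -> '10C'
  i=23: run of 'D' x 7 -> '7D'
  i=30: run of 'C' x 7 -> '7C'

RLE = 4C9D10C7D7C


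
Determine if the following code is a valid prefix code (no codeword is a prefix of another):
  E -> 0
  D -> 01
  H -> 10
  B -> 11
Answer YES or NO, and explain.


Checking each pair (does one codeword prefix another?):
  E='0' vs D='01': prefix -- VIOLATION

NO -- this is NOT a valid prefix code. E (0) is a prefix of D (01).


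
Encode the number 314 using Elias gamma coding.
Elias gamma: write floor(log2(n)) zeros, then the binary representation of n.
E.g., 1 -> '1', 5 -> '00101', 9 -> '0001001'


num_bits = floor(log2(314)) + 1 = 9
leading_zeros = num_bits - 1 = 8
binary(314) = 100111010

Elias gamma(314) = '00000000' + '100111010' = 00000000100111010 (17 bits)


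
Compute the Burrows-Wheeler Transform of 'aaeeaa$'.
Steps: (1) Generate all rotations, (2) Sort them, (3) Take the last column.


Rotations (sorted):
  0: $aaeeaa -> last char: a
  1: a$aaeea -> last char: a
  2: aa$aaee -> last char: e
  3: aaeeaa$ -> last char: $
  4: aeeaa$a -> last char: a
  5: eaa$aae -> last char: e
  6: eeaa$aa -> last char: a


BWT = aae$aea


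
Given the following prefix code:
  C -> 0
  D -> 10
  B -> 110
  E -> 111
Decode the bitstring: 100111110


Decoding step by step:
Bits 10 -> D
Bits 0 -> C
Bits 111 -> E
Bits 110 -> B


Decoded message: DCEB


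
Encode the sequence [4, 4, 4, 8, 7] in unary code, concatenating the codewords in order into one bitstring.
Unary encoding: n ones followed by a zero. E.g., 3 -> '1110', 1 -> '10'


Encode each number as n ones followed by a terminating 0:
  4 -> 11110 (5 bits)
  4 -> 11110 (5 bits)
  4 -> 11110 (5 bits)
  8 -> 111111110 (9 bits)
  7 -> 11111110 (8 bits)
Total length = 5 + 5 + 5 + 9 + 8 = 32 bits.

Unary([4, 4, 4, 8, 7]) = 11110111101111011111111011111110 (32 bits)


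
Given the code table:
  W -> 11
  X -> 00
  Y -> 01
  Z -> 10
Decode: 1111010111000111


Decoding:
11 -> W
11 -> W
01 -> Y
01 -> Y
11 -> W
00 -> X
01 -> Y
11 -> W


Result: WWYYWXYW


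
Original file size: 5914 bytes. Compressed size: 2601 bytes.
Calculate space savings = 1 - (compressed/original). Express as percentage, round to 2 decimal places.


ratio = compressed/original = 2601/5914 = 0.439804
savings = 1 - ratio = 1 - 0.439804 = 0.560196
as a percentage: 0.560196 * 100 = 56.02%

Space savings = 1 - 2601/5914 = 56.02%


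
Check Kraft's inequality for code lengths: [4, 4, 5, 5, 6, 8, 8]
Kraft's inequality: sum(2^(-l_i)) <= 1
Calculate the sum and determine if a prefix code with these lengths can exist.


Sum = 2^(-4) + 2^(-4) + 2^(-5) + 2^(-5) + 2^(-6) + 2^(-8) + 2^(-8)
    = 0.0625 + 0.0625 + 0.03125 + 0.03125 + 0.015625 + 0.00390625 + 0.00390625
    = 54/256 = 0.2109375
Since 0.2109375 <= 1, Kraft's inequality IS satisfied.
A prefix code with these lengths CAN exist.

Kraft sum = 0.2109375. Satisfied.


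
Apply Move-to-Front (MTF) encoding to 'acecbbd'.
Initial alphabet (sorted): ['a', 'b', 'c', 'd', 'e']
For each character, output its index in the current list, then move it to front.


MTF encoding:
'a': index 0 in ['a', 'b', 'c', 'd', 'e'] -> ['a', 'b', 'c', 'd', 'e']
'c': index 2 in ['a', 'b', 'c', 'd', 'e'] -> ['c', 'a', 'b', 'd', 'e']
'e': index 4 in ['c', 'a', 'b', 'd', 'e'] -> ['e', 'c', 'a', 'b', 'd']
'c': index 1 in ['e', 'c', 'a', 'b', 'd'] -> ['c', 'e', 'a', 'b', 'd']
'b': index 3 in ['c', 'e', 'a', 'b', 'd'] -> ['b', 'c', 'e', 'a', 'd']
'b': index 0 in ['b', 'c', 'e', 'a', 'd'] -> ['b', 'c', 'e', 'a', 'd']
'd': index 4 in ['b', 'c', 'e', 'a', 'd'] -> ['d', 'b', 'c', 'e', 'a']


Output: [0, 2, 4, 1, 3, 0, 4]


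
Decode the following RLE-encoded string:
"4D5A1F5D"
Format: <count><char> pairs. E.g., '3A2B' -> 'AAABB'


Expanding each <count><char> pair:
  4D -> 'DDDD'
  5A -> 'AAAAA'
  1F -> 'F'
  5D -> 'DDDDD'

Decoded = DDDDAAAAAFDDDDD


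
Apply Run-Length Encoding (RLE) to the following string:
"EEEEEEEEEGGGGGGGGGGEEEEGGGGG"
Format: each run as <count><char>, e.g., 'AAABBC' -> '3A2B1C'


Scanning runs left to right:
  i=0: run of 'E' x 9 -> '9E'
  i=9: run of 'G' x 10 -> '10G'
  i=19: run of 'E' x 4 -> '4E'
  i=23: run of 'G' x 5 -> '5G'

RLE = 9E10G4E5G


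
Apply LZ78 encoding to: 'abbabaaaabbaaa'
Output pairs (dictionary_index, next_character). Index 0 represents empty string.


LZ78 encoding steps:
Dictionary: {0: ''}
Step 1: w='' (idx 0), next='a' -> output (0, 'a'), add 'a' as idx 1
Step 2: w='' (idx 0), next='b' -> output (0, 'b'), add 'b' as idx 2
Step 3: w='b' (idx 2), next='a' -> output (2, 'a'), add 'ba' as idx 3
Step 4: w='ba' (idx 3), next='a' -> output (3, 'a'), add 'baa' as idx 4
Step 5: w='a' (idx 1), next='a' -> output (1, 'a'), add 'aa' as idx 5
Step 6: w='b' (idx 2), next='b' -> output (2, 'b'), add 'bb' as idx 6
Step 7: w='aa' (idx 5), next='a' -> output (5, 'a'), add 'aaa' as idx 7


Encoded: [(0, 'a'), (0, 'b'), (2, 'a'), (3, 'a'), (1, 'a'), (2, 'b'), (5, 'a')]


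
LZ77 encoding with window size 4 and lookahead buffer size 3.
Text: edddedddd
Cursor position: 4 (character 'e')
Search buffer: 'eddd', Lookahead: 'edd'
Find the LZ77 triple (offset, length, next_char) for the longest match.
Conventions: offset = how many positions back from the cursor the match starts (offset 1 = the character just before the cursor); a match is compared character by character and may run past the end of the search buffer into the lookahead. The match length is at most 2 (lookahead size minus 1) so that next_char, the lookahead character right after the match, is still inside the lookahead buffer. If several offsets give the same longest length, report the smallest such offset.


Try each offset into the search buffer:
  offset=1 (pos 3, char 'd'): match length 0
  offset=2 (pos 2, char 'd'): match length 0
  offset=3 (pos 1, char 'd'): match length 0
  offset=4 (pos 0, char 'e'): match length 2
Longest match has length 2 at offset 4.
next_char = character at position 4 + 2 = 6 -> 'd'

Best match: offset=4, length=2 (matching 'ed' starting at position 0)
LZ77 triple: (4, 2, 'd')


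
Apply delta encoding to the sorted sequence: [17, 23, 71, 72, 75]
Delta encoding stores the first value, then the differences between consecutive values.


First value: 17
Deltas:
  23 - 17 = 6
  71 - 23 = 48
  72 - 71 = 1
  75 - 72 = 3


Delta encoded: [17, 6, 48, 1, 3]


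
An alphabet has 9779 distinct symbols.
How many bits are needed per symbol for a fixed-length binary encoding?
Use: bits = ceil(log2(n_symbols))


log2(9779) = 13.2555
Bracket: 2^13 = 8192 < 9779 <= 2^14 = 16384
So ceil(log2(9779)) = 14

bits = ceil(log2(9779)) = ceil(13.2555) = 14 bits


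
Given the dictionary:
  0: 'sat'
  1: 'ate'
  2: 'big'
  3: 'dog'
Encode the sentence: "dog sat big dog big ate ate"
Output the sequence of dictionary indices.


Look up each word in the dictionary:
  'dog' -> 3
  'sat' -> 0
  'big' -> 2
  'dog' -> 3
  'big' -> 2
  'ate' -> 1
  'ate' -> 1

Encoded: [3, 0, 2, 3, 2, 1, 1]


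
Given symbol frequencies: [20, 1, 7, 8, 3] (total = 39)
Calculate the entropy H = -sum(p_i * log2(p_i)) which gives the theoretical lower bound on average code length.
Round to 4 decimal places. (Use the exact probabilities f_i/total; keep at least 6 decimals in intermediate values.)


Per-symbol terms -p_i * log2(p_i) with p_i = f_i/39:
  p = 20/39 = 0.512821: log2(p) = -0.963474, -p*log2(p) = 0.494089
  p = 1/39 = 0.025641: log2(p) = -5.285402, -p*log2(p) = 0.135523
  p = 7/39 = 0.179487: log2(p) = -2.478047, -p*log2(p) = 0.444778
  p = 8/39 = 0.205128: log2(p) = -2.285402, -p*log2(p) = 0.468800
  p = 3/39 = 0.076923: log2(p) = -3.700440, -p*log2(p) = 0.284649
H = 0.494089 + 0.135523 + 0.444778 + 0.468800 + 0.284649 = 1.827839

H = 1.8278 bits/symbol


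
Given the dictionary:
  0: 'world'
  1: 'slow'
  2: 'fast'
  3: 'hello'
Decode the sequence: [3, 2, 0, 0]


Look up each index in the dictionary:
  3 -> 'hello'
  2 -> 'fast'
  0 -> 'world'
  0 -> 'world'

Decoded: "hello fast world world"


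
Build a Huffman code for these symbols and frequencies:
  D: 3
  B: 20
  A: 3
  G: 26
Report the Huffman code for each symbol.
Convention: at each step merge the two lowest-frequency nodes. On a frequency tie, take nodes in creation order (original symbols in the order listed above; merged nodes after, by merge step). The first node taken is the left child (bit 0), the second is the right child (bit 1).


Huffman tree construction:
Step 1: Merge D(3) + A(3) = 6
Step 2: Merge (D+A)(6) + B(20) = 26
Step 3: Merge G(26) + ((D+A)+B)(26) = 52
Read each symbol's code off the tree from the root (left child = 0, right child = 1).

Codes:
  D: 100 (length 3)
  B: 11 (length 2)
  A: 101 (length 3)
  G: 0 (length 1)
Average code length: 84/52 = 1.6154 bits/symbol


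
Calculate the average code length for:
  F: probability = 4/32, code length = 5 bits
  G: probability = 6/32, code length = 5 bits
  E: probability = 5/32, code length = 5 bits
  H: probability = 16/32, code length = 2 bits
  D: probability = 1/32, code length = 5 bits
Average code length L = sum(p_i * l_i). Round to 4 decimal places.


Weighted contributions p_i * l_i:
  F: (4/32) * 5 = 20/32
  G: (6/32) * 5 = 30/32
  E: (5/32) * 5 = 25/32
  H: (16/32) * 2 = 32/32
  D: (1/32) * 5 = 5/32
Sum = (20 + 30 + 25 + 32 + 5)/32 = 112/32

L = 112/32 = 3.5000 bits/symbol


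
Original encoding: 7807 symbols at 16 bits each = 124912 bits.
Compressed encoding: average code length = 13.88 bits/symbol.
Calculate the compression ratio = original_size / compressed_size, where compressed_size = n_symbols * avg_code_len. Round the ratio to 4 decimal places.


original_size = n_symbols * orig_bits = 7807 * 16 = 124912 bits
compressed_size = n_symbols * avg_code_len = 7807 * 13.88 = 108361.16 bits
ratio = original_size / compressed_size = 124912 / 108361.16 = 1.1527

Compression ratio = 1.1527


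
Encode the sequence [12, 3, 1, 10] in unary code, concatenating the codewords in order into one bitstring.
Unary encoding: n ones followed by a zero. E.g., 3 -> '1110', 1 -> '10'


Encode each number as n ones followed by a terminating 0:
  12 -> 1111111111110 (13 bits)
  3 -> 1110 (4 bits)
  1 -> 10 (2 bits)
  10 -> 11111111110 (11 bits)
Total length = 13 + 4 + 2 + 11 = 30 bits.

Unary([12, 3, 1, 10]) = 111111111111011101011111111110 (30 bits)


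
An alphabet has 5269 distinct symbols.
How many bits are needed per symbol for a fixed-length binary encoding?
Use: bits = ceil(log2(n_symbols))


log2(5269) = 12.3633
Bracket: 2^12 = 4096 < 5269 <= 2^13 = 8192
So ceil(log2(5269)) = 13

bits = ceil(log2(5269)) = ceil(12.3633) = 13 bits


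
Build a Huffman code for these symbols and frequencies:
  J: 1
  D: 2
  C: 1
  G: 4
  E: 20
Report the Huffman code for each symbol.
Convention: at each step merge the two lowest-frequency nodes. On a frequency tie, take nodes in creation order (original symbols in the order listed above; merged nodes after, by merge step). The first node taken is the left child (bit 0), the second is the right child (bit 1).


Huffman tree construction:
Step 1: Merge J(1) + C(1) = 2
Step 2: Merge D(2) + (J+C)(2) = 4
Step 3: Merge G(4) + (D+(J+C))(4) = 8
Step 4: Merge (G+(D+(J+C)))(8) + E(20) = 28
Read each symbol's code off the tree from the root (left child = 0, right child = 1).

Codes:
  J: 0110 (length 4)
  D: 010 (length 3)
  C: 0111 (length 4)
  G: 00 (length 2)
  E: 1 (length 1)
Average code length: 42/28 = 1.5000 bits/symbol


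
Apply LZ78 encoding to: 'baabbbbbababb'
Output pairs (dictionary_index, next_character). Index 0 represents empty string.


LZ78 encoding steps:
Dictionary: {0: ''}
Step 1: w='' (idx 0), next='b' -> output (0, 'b'), add 'b' as idx 1
Step 2: w='' (idx 0), next='a' -> output (0, 'a'), add 'a' as idx 2
Step 3: w='a' (idx 2), next='b' -> output (2, 'b'), add 'ab' as idx 3
Step 4: w='b' (idx 1), next='b' -> output (1, 'b'), add 'bb' as idx 4
Step 5: w='bb' (idx 4), next='a' -> output (4, 'a'), add 'bba' as idx 5
Step 6: w='b' (idx 1), next='a' -> output (1, 'a'), add 'ba' as idx 6
Step 7: w='bb' (idx 4), end of input -> output (4, '')


Encoded: [(0, 'b'), (0, 'a'), (2, 'b'), (1, 'b'), (4, 'a'), (1, 'a'), (4, '')]


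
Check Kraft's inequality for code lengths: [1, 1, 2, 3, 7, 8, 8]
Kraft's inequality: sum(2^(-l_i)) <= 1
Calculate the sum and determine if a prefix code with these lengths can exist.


Sum = 2^(-1) + 2^(-1) + 2^(-2) + 2^(-3) + 2^(-7) + 2^(-8) + 2^(-8)
    = 0.5 + 0.5 + 0.25 + 0.125 + 0.0078125 + 0.00390625 + 0.00390625
    = 356/256 = 1.390625
Since 1.390625 > 1, Kraft's inequality is NOT satisfied.
A prefix code with these lengths CANNOT exist.

Kraft sum = 1.390625. Not satisfied.


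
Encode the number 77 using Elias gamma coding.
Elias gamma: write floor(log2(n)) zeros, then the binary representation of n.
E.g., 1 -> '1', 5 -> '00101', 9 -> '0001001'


num_bits = floor(log2(77)) + 1 = 7
leading_zeros = num_bits - 1 = 6
binary(77) = 1001101

Elias gamma(77) = '000000' + '1001101' = 0000001001101 (13 bits)


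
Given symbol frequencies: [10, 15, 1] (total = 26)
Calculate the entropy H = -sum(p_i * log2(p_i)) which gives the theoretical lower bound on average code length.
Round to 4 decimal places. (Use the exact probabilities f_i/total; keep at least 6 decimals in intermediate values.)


Per-symbol terms -p_i * log2(p_i) with p_i = f_i/26:
  p = 10/26 = 0.384615: log2(p) = -1.378512, -p*log2(p) = 0.530197
  p = 15/26 = 0.576923: log2(p) = -0.793549, -p*log2(p) = 0.457817
  p = 1/26 = 0.038462: log2(p) = -4.700440, -p*log2(p) = 0.180786
H = 0.530197 + 0.457817 + 0.180786 = 1.168800

H = 1.1688 bits/symbol


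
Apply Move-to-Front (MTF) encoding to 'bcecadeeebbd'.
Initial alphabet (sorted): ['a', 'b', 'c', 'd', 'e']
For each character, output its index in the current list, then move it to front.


MTF encoding:
'b': index 1 in ['a', 'b', 'c', 'd', 'e'] -> ['b', 'a', 'c', 'd', 'e']
'c': index 2 in ['b', 'a', 'c', 'd', 'e'] -> ['c', 'b', 'a', 'd', 'e']
'e': index 4 in ['c', 'b', 'a', 'd', 'e'] -> ['e', 'c', 'b', 'a', 'd']
'c': index 1 in ['e', 'c', 'b', 'a', 'd'] -> ['c', 'e', 'b', 'a', 'd']
'a': index 3 in ['c', 'e', 'b', 'a', 'd'] -> ['a', 'c', 'e', 'b', 'd']
'd': index 4 in ['a', 'c', 'e', 'b', 'd'] -> ['d', 'a', 'c', 'e', 'b']
'e': index 3 in ['d', 'a', 'c', 'e', 'b'] -> ['e', 'd', 'a', 'c', 'b']
'e': index 0 in ['e', 'd', 'a', 'c', 'b'] -> ['e', 'd', 'a', 'c', 'b']
'e': index 0 in ['e', 'd', 'a', 'c', 'b'] -> ['e', 'd', 'a', 'c', 'b']
'b': index 4 in ['e', 'd', 'a', 'c', 'b'] -> ['b', 'e', 'd', 'a', 'c']
'b': index 0 in ['b', 'e', 'd', 'a', 'c'] -> ['b', 'e', 'd', 'a', 'c']
'd': index 2 in ['b', 'e', 'd', 'a', 'c'] -> ['d', 'b', 'e', 'a', 'c']


Output: [1, 2, 4, 1, 3, 4, 3, 0, 0, 4, 0, 2]


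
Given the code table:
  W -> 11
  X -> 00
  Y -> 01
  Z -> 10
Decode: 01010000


Decoding:
01 -> Y
01 -> Y
00 -> X
00 -> X


Result: YYXX


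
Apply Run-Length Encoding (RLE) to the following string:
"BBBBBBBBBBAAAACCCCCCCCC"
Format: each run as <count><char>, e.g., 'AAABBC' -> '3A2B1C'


Scanning runs left to right:
  i=0: run of 'B' x 10 -> '10B'
  i=10: run of 'A' x 4 -> '4A'
  i=14: run of 'C' x 9 -> '9C'

RLE = 10B4A9C


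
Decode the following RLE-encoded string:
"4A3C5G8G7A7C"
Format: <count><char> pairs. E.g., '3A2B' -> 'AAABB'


Expanding each <count><char> pair:
  4A -> 'AAAA'
  3C -> 'CCC'
  5G -> 'GGGGG'
  8G -> 'GGGGGGGG'
  7A -> 'AAAAAAA'
  7C -> 'CCCCCCC'

Decoded = AAAACCCGGGGGGGGGGGGGAAAAAAACCCCCCC


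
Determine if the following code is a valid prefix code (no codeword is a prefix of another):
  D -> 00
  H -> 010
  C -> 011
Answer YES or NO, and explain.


Checking each pair (does one codeword prefix another?):
  D='00' vs H='010': no prefix
  D='00' vs C='011': no prefix
  H='010' vs D='00': no prefix
  H='010' vs C='011': no prefix
  C='011' vs D='00': no prefix
  C='011' vs H='010': no prefix
No violation found over all pairs.

YES -- this is a valid prefix code. No codeword is a prefix of any other codeword.


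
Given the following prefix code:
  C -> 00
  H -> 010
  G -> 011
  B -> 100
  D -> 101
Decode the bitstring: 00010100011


Decoding step by step:
Bits 00 -> C
Bits 010 -> H
Bits 100 -> B
Bits 011 -> G


Decoded message: CHBG


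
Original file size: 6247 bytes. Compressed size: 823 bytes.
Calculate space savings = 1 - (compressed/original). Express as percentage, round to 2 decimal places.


ratio = compressed/original = 823/6247 = 0.131743
savings = 1 - ratio = 1 - 0.131743 = 0.868257
as a percentage: 0.868257 * 100 = 86.83%

Space savings = 1 - 823/6247 = 86.83%


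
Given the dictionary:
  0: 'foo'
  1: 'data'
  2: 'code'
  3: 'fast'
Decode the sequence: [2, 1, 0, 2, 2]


Look up each index in the dictionary:
  2 -> 'code'
  1 -> 'data'
  0 -> 'foo'
  2 -> 'code'
  2 -> 'code'

Decoded: "code data foo code code"


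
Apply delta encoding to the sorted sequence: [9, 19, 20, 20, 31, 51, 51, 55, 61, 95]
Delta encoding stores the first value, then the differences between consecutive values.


First value: 9
Deltas:
  19 - 9 = 10
  20 - 19 = 1
  20 - 20 = 0
  31 - 20 = 11
  51 - 31 = 20
  51 - 51 = 0
  55 - 51 = 4
  61 - 55 = 6
  95 - 61 = 34


Delta encoded: [9, 10, 1, 0, 11, 20, 0, 4, 6, 34]


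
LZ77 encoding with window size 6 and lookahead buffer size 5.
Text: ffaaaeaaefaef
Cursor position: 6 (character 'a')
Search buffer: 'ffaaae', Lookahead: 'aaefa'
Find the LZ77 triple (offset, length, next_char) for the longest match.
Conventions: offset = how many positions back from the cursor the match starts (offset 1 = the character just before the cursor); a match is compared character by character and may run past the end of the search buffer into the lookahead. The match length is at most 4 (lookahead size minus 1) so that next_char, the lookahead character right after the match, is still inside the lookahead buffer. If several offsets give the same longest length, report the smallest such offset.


Try each offset into the search buffer:
  offset=1 (pos 5, char 'e'): match length 0
  offset=2 (pos 4, char 'a'): match length 1
  offset=3 (pos 3, char 'a'): match length 3
  offset=4 (pos 2, char 'a'): match length 2
  offset=5 (pos 1, char 'f'): match length 0
  offset=6 (pos 0, char 'f'): match length 0
Longest match has length 3 at offset 3.
next_char = character at position 6 + 3 = 9 -> 'f'

Best match: offset=3, length=3 (matching 'aae' starting at position 3)
LZ77 triple: (3, 3, 'f')


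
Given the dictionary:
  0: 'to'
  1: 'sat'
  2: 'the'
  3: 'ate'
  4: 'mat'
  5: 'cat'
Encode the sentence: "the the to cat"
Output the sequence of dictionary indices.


Look up each word in the dictionary:
  'the' -> 2
  'the' -> 2
  'to' -> 0
  'cat' -> 5

Encoded: [2, 2, 0, 5]


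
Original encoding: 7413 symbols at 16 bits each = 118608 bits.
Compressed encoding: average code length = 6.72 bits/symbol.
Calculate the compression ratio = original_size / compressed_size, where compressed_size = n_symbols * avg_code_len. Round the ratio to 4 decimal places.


original_size = n_symbols * orig_bits = 7413 * 16 = 118608 bits
compressed_size = n_symbols * avg_code_len = 7413 * 6.72 = 49815.36 bits
ratio = original_size / compressed_size = 118608 / 49815.36 = 2.381

Compression ratio = 2.381


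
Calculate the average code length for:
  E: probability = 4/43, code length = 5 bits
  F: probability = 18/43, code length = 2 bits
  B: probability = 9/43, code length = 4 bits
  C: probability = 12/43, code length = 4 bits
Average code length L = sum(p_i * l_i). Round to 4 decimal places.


Weighted contributions p_i * l_i:
  E: (4/43) * 5 = 20/43
  F: (18/43) * 2 = 36/43
  B: (9/43) * 4 = 36/43
  C: (12/43) * 4 = 48/43
Sum = (20 + 36 + 36 + 48)/43 = 140/43

L = 140/43 = 3.2558 bits/symbol


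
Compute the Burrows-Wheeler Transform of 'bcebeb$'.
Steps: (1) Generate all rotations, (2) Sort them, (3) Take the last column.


Rotations (sorted):
  0: $bcebeb -> last char: b
  1: b$bcebe -> last char: e
  2: bcebeb$ -> last char: $
  3: beb$bce -> last char: e
  4: cebeb$b -> last char: b
  5: eb$bceb -> last char: b
  6: ebeb$bc -> last char: c


BWT = be$ebbc


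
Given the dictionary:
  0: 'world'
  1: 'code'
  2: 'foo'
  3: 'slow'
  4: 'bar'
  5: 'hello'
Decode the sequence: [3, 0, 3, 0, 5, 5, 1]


Look up each index in the dictionary:
  3 -> 'slow'
  0 -> 'world'
  3 -> 'slow'
  0 -> 'world'
  5 -> 'hello'
  5 -> 'hello'
  1 -> 'code'

Decoded: "slow world slow world hello hello code"


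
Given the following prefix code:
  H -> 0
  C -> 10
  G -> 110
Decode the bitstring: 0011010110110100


Decoding step by step:
Bits 0 -> H
Bits 0 -> H
Bits 110 -> G
Bits 10 -> C
Bits 110 -> G
Bits 110 -> G
Bits 10 -> C
Bits 0 -> H


Decoded message: HHGCGGCH


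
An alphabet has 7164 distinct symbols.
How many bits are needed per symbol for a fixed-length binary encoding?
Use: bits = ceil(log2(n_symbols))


log2(7164) = 12.8065
Bracket: 2^12 = 4096 < 7164 <= 2^13 = 8192
So ceil(log2(7164)) = 13

bits = ceil(log2(7164)) = ceil(12.8065) = 13 bits


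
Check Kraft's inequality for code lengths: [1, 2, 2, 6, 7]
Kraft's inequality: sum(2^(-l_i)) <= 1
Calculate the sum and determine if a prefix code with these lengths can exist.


Sum = 2^(-1) + 2^(-2) + 2^(-2) + 2^(-6) + 2^(-7)
    = 0.5 + 0.25 + 0.25 + 0.015625 + 0.0078125
    = 131/128 = 1.0234375
Since 1.0234375 > 1, Kraft's inequality is NOT satisfied.
A prefix code with these lengths CANNOT exist.

Kraft sum = 1.0234375. Not satisfied.


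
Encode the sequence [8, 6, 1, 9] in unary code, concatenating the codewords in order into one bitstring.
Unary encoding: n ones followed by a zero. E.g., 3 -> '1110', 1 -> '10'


Encode each number as n ones followed by a terminating 0:
  8 -> 111111110 (9 bits)
  6 -> 1111110 (7 bits)
  1 -> 10 (2 bits)
  9 -> 1111111110 (10 bits)
Total length = 9 + 7 + 2 + 10 = 28 bits.

Unary([8, 6, 1, 9]) = 1111111101111110101111111110 (28 bits)
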